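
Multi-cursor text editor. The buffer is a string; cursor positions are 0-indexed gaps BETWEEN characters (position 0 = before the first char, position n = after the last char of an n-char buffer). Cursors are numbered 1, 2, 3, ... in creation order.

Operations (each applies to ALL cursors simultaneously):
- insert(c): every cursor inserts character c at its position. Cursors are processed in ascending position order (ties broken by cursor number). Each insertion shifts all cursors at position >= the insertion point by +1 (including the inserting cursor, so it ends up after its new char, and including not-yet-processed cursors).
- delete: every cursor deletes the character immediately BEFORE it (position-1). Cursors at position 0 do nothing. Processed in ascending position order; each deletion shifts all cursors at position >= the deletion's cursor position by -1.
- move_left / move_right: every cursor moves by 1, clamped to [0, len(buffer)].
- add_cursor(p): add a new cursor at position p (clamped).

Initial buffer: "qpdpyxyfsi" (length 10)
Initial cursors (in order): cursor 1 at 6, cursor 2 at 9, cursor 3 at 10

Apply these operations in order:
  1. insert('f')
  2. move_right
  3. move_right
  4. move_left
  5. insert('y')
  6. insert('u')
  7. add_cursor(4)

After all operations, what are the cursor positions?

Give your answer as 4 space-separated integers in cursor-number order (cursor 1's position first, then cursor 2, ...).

Answer: 10 18 18 4

Derivation:
After op 1 (insert('f')): buffer="qpdpyxfyfsfif" (len 13), cursors c1@7 c2@11 c3@13, authorship ......1...2.3
After op 2 (move_right): buffer="qpdpyxfyfsfif" (len 13), cursors c1@8 c2@12 c3@13, authorship ......1...2.3
After op 3 (move_right): buffer="qpdpyxfyfsfif" (len 13), cursors c1@9 c2@13 c3@13, authorship ......1...2.3
After op 4 (move_left): buffer="qpdpyxfyfsfif" (len 13), cursors c1@8 c2@12 c3@12, authorship ......1...2.3
After op 5 (insert('y')): buffer="qpdpyxfyyfsfiyyf" (len 16), cursors c1@9 c2@15 c3@15, authorship ......1.1..2.233
After op 6 (insert('u')): buffer="qpdpyxfyyufsfiyyuuf" (len 19), cursors c1@10 c2@18 c3@18, authorship ......1.11..2.23233
After op 7 (add_cursor(4)): buffer="qpdpyxfyyufsfiyyuuf" (len 19), cursors c4@4 c1@10 c2@18 c3@18, authorship ......1.11..2.23233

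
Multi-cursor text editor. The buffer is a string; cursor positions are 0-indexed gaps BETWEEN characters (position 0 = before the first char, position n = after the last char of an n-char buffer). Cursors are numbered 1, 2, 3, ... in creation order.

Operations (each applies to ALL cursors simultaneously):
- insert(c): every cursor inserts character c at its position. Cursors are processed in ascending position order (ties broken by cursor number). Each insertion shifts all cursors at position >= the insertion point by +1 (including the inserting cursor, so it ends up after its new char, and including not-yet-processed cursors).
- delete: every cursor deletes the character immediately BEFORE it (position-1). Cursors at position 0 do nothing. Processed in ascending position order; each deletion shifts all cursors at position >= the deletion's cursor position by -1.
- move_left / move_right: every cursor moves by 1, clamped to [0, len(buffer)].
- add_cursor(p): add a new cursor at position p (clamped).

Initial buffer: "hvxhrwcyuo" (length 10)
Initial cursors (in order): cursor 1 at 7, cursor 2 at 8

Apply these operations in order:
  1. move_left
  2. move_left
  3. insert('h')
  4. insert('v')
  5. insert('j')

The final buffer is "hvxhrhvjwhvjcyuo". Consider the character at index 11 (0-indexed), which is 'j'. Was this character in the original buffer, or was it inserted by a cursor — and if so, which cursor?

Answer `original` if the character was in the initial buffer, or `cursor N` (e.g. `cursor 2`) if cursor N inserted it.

After op 1 (move_left): buffer="hvxhrwcyuo" (len 10), cursors c1@6 c2@7, authorship ..........
After op 2 (move_left): buffer="hvxhrwcyuo" (len 10), cursors c1@5 c2@6, authorship ..........
After op 3 (insert('h')): buffer="hvxhrhwhcyuo" (len 12), cursors c1@6 c2@8, authorship .....1.2....
After op 4 (insert('v')): buffer="hvxhrhvwhvcyuo" (len 14), cursors c1@7 c2@10, authorship .....11.22....
After op 5 (insert('j')): buffer="hvxhrhvjwhvjcyuo" (len 16), cursors c1@8 c2@12, authorship .....111.222....
Authorship (.=original, N=cursor N): . . . . . 1 1 1 . 2 2 2 . . . .
Index 11: author = 2

Answer: cursor 2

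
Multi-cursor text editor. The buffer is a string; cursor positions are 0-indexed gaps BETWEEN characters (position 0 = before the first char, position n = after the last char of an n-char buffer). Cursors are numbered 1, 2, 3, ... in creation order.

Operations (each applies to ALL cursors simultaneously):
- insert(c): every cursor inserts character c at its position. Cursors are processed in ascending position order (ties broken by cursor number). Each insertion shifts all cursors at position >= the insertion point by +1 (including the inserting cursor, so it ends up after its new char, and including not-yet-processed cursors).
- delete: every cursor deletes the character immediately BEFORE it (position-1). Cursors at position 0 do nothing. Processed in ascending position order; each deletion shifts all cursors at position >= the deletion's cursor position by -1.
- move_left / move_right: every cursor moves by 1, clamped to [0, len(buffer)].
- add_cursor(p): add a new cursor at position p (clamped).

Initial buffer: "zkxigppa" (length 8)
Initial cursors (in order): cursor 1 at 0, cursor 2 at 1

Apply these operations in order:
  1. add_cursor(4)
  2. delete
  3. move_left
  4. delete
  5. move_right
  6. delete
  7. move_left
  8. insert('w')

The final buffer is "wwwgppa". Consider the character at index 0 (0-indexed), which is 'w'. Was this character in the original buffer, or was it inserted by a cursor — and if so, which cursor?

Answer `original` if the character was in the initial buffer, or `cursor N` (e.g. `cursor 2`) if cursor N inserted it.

After op 1 (add_cursor(4)): buffer="zkxigppa" (len 8), cursors c1@0 c2@1 c3@4, authorship ........
After op 2 (delete): buffer="kxgppa" (len 6), cursors c1@0 c2@0 c3@2, authorship ......
After op 3 (move_left): buffer="kxgppa" (len 6), cursors c1@0 c2@0 c3@1, authorship ......
After op 4 (delete): buffer="xgppa" (len 5), cursors c1@0 c2@0 c3@0, authorship .....
After op 5 (move_right): buffer="xgppa" (len 5), cursors c1@1 c2@1 c3@1, authorship .....
After op 6 (delete): buffer="gppa" (len 4), cursors c1@0 c2@0 c3@0, authorship ....
After op 7 (move_left): buffer="gppa" (len 4), cursors c1@0 c2@0 c3@0, authorship ....
After op 8 (insert('w')): buffer="wwwgppa" (len 7), cursors c1@3 c2@3 c3@3, authorship 123....
Authorship (.=original, N=cursor N): 1 2 3 . . . .
Index 0: author = 1

Answer: cursor 1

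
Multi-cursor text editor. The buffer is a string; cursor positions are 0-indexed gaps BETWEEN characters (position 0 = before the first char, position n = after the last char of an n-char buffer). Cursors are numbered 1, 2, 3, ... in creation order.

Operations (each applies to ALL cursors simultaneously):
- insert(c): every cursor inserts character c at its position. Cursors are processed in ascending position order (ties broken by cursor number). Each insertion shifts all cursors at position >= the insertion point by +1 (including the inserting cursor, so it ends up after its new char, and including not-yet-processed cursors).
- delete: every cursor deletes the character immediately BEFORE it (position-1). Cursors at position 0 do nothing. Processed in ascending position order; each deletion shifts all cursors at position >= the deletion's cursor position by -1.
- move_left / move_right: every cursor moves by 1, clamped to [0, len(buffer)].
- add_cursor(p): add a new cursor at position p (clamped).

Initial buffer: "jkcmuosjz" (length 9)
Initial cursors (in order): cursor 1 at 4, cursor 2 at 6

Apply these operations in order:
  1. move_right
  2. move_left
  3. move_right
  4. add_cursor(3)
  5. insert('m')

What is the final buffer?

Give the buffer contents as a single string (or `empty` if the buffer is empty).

Answer: jkcmmumosmjz

Derivation:
After op 1 (move_right): buffer="jkcmuosjz" (len 9), cursors c1@5 c2@7, authorship .........
After op 2 (move_left): buffer="jkcmuosjz" (len 9), cursors c1@4 c2@6, authorship .........
After op 3 (move_right): buffer="jkcmuosjz" (len 9), cursors c1@5 c2@7, authorship .........
After op 4 (add_cursor(3)): buffer="jkcmuosjz" (len 9), cursors c3@3 c1@5 c2@7, authorship .........
After op 5 (insert('m')): buffer="jkcmmumosmjz" (len 12), cursors c3@4 c1@7 c2@10, authorship ...3..1..2..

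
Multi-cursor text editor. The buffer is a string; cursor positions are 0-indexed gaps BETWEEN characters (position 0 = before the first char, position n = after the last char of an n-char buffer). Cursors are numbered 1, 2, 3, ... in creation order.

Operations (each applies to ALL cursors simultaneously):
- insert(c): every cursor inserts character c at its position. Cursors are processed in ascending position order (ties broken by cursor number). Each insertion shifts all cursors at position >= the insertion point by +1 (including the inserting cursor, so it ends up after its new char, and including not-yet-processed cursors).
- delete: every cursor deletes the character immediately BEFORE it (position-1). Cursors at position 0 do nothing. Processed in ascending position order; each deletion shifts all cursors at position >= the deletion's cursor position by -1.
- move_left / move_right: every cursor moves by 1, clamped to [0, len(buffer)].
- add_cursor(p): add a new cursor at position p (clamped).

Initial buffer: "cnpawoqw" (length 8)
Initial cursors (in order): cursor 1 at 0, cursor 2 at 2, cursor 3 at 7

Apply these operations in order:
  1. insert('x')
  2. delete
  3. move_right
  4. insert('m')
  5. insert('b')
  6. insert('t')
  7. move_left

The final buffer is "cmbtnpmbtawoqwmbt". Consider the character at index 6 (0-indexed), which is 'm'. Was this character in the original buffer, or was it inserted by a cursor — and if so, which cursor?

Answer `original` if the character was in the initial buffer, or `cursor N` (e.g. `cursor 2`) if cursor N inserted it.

After op 1 (insert('x')): buffer="xcnxpawoqxw" (len 11), cursors c1@1 c2@4 c3@10, authorship 1..2.....3.
After op 2 (delete): buffer="cnpawoqw" (len 8), cursors c1@0 c2@2 c3@7, authorship ........
After op 3 (move_right): buffer="cnpawoqw" (len 8), cursors c1@1 c2@3 c3@8, authorship ........
After op 4 (insert('m')): buffer="cmnpmawoqwm" (len 11), cursors c1@2 c2@5 c3@11, authorship .1..2.....3
After op 5 (insert('b')): buffer="cmbnpmbawoqwmb" (len 14), cursors c1@3 c2@7 c3@14, authorship .11..22.....33
After op 6 (insert('t')): buffer="cmbtnpmbtawoqwmbt" (len 17), cursors c1@4 c2@9 c3@17, authorship .111..222.....333
After op 7 (move_left): buffer="cmbtnpmbtawoqwmbt" (len 17), cursors c1@3 c2@8 c3@16, authorship .111..222.....333
Authorship (.=original, N=cursor N): . 1 1 1 . . 2 2 2 . . . . . 3 3 3
Index 6: author = 2

Answer: cursor 2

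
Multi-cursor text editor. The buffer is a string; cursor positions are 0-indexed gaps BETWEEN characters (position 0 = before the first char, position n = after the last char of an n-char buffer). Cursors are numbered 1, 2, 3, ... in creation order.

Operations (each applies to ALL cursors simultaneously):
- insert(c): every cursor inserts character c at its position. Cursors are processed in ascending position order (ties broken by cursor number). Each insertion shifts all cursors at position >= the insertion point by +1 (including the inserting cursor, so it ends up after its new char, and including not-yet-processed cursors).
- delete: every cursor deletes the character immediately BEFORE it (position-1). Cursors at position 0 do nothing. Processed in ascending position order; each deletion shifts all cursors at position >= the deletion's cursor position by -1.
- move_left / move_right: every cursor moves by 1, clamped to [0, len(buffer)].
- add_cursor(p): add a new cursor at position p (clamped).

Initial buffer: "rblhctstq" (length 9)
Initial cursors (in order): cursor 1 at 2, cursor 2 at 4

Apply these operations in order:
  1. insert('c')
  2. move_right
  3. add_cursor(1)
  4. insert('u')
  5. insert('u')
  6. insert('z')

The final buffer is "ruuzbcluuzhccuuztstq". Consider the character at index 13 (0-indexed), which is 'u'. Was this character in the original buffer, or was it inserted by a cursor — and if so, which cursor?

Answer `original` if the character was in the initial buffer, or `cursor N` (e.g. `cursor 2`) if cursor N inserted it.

Answer: cursor 2

Derivation:
After op 1 (insert('c')): buffer="rbclhcctstq" (len 11), cursors c1@3 c2@6, authorship ..1..2.....
After op 2 (move_right): buffer="rbclhcctstq" (len 11), cursors c1@4 c2@7, authorship ..1..2.....
After op 3 (add_cursor(1)): buffer="rbclhcctstq" (len 11), cursors c3@1 c1@4 c2@7, authorship ..1..2.....
After op 4 (insert('u')): buffer="rubcluhccutstq" (len 14), cursors c3@2 c1@6 c2@10, authorship .3.1.1.2.2....
After op 5 (insert('u')): buffer="ruubcluuhccuutstq" (len 17), cursors c3@3 c1@8 c2@13, authorship .33.1.11.2.22....
After op 6 (insert('z')): buffer="ruuzbcluuzhccuuztstq" (len 20), cursors c3@4 c1@10 c2@16, authorship .333.1.111.2.222....
Authorship (.=original, N=cursor N): . 3 3 3 . 1 . 1 1 1 . 2 . 2 2 2 . . . .
Index 13: author = 2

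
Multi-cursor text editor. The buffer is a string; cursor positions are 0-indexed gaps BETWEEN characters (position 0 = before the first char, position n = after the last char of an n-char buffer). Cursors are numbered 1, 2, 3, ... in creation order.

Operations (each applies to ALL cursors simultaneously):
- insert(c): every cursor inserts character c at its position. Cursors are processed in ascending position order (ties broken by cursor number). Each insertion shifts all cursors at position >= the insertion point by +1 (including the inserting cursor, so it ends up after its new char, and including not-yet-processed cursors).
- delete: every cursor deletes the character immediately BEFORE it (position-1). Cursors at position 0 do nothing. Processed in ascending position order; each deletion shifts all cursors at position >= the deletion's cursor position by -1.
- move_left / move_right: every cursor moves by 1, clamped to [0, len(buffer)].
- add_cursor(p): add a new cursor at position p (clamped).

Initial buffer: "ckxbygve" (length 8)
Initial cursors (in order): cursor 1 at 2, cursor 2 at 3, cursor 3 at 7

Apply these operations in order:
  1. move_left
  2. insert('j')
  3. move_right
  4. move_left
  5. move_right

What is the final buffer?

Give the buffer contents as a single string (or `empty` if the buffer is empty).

Answer: cjkjxbygjve

Derivation:
After op 1 (move_left): buffer="ckxbygve" (len 8), cursors c1@1 c2@2 c3@6, authorship ........
After op 2 (insert('j')): buffer="cjkjxbygjve" (len 11), cursors c1@2 c2@4 c3@9, authorship .1.2....3..
After op 3 (move_right): buffer="cjkjxbygjve" (len 11), cursors c1@3 c2@5 c3@10, authorship .1.2....3..
After op 4 (move_left): buffer="cjkjxbygjve" (len 11), cursors c1@2 c2@4 c3@9, authorship .1.2....3..
After op 5 (move_right): buffer="cjkjxbygjve" (len 11), cursors c1@3 c2@5 c3@10, authorship .1.2....3..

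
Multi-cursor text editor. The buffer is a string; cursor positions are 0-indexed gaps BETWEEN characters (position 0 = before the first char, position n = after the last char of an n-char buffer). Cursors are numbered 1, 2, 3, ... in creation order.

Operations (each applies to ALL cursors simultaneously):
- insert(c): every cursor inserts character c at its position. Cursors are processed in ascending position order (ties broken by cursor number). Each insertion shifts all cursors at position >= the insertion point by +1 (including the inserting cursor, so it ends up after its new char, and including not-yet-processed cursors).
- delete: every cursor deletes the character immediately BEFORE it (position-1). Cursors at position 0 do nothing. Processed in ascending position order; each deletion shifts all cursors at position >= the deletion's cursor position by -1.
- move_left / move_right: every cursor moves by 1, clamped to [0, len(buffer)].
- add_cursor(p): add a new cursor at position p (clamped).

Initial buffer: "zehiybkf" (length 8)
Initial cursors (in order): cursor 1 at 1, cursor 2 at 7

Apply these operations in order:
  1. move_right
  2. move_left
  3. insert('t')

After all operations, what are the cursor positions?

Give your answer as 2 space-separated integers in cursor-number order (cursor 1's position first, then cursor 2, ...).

Answer: 2 9

Derivation:
After op 1 (move_right): buffer="zehiybkf" (len 8), cursors c1@2 c2@8, authorship ........
After op 2 (move_left): buffer="zehiybkf" (len 8), cursors c1@1 c2@7, authorship ........
After op 3 (insert('t')): buffer="ztehiybktf" (len 10), cursors c1@2 c2@9, authorship .1......2.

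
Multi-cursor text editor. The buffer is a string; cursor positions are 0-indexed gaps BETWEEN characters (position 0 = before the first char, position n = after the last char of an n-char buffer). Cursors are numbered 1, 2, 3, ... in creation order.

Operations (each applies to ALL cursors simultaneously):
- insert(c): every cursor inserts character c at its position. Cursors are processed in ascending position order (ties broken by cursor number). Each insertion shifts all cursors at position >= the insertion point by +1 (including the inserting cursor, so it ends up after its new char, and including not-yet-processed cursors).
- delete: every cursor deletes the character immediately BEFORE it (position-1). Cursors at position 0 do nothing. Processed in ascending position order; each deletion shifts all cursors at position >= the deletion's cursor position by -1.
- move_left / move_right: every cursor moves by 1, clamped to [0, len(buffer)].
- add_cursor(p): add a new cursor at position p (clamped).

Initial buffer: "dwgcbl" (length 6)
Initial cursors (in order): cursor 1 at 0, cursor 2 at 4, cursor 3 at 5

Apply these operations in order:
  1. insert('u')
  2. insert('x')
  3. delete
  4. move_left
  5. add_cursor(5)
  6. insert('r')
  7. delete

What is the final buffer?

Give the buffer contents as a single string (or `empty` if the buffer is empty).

After op 1 (insert('u')): buffer="udwgcubul" (len 9), cursors c1@1 c2@6 c3@8, authorship 1....2.3.
After op 2 (insert('x')): buffer="uxdwgcuxbuxl" (len 12), cursors c1@2 c2@8 c3@11, authorship 11....22.33.
After op 3 (delete): buffer="udwgcubul" (len 9), cursors c1@1 c2@6 c3@8, authorship 1....2.3.
After op 4 (move_left): buffer="udwgcubul" (len 9), cursors c1@0 c2@5 c3@7, authorship 1....2.3.
After op 5 (add_cursor(5)): buffer="udwgcubul" (len 9), cursors c1@0 c2@5 c4@5 c3@7, authorship 1....2.3.
After op 6 (insert('r')): buffer="rudwgcrrubrul" (len 13), cursors c1@1 c2@8 c4@8 c3@11, authorship 11....242.33.
After op 7 (delete): buffer="udwgcubul" (len 9), cursors c1@0 c2@5 c4@5 c3@7, authorship 1....2.3.

Answer: udwgcubul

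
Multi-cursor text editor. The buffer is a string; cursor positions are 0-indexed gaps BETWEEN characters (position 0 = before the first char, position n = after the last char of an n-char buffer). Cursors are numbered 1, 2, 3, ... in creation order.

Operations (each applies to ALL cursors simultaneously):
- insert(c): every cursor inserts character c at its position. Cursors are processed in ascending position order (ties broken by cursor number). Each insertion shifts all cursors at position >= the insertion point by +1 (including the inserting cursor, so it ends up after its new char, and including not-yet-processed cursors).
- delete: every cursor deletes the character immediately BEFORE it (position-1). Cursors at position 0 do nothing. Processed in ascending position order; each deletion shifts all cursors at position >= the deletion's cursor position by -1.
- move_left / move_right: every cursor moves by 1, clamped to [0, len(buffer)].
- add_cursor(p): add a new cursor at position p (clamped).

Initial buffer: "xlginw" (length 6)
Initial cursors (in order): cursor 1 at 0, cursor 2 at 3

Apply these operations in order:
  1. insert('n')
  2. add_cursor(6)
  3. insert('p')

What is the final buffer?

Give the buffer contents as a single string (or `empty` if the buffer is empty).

After op 1 (insert('n')): buffer="nxlgninw" (len 8), cursors c1@1 c2@5, authorship 1...2...
After op 2 (add_cursor(6)): buffer="nxlgninw" (len 8), cursors c1@1 c2@5 c3@6, authorship 1...2...
After op 3 (insert('p')): buffer="npxlgnpipnw" (len 11), cursors c1@2 c2@7 c3@9, authorship 11...22.3..

Answer: npxlgnpipnw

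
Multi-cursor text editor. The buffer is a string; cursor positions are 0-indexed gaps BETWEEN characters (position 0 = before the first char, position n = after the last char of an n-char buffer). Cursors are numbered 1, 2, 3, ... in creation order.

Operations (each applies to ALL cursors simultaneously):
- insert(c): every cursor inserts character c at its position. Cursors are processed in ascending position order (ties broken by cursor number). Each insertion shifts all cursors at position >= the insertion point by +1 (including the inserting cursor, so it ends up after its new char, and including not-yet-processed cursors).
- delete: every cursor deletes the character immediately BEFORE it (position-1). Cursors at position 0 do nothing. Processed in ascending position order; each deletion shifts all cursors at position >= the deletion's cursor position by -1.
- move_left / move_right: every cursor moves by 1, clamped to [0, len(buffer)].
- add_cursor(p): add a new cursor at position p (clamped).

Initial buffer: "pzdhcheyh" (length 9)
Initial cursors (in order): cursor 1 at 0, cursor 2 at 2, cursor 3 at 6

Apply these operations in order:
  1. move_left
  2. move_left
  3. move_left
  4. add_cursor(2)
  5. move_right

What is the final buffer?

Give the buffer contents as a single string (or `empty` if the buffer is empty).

After op 1 (move_left): buffer="pzdhcheyh" (len 9), cursors c1@0 c2@1 c3@5, authorship .........
After op 2 (move_left): buffer="pzdhcheyh" (len 9), cursors c1@0 c2@0 c3@4, authorship .........
After op 3 (move_left): buffer="pzdhcheyh" (len 9), cursors c1@0 c2@0 c3@3, authorship .........
After op 4 (add_cursor(2)): buffer="pzdhcheyh" (len 9), cursors c1@0 c2@0 c4@2 c3@3, authorship .........
After op 5 (move_right): buffer="pzdhcheyh" (len 9), cursors c1@1 c2@1 c4@3 c3@4, authorship .........

Answer: pzdhcheyh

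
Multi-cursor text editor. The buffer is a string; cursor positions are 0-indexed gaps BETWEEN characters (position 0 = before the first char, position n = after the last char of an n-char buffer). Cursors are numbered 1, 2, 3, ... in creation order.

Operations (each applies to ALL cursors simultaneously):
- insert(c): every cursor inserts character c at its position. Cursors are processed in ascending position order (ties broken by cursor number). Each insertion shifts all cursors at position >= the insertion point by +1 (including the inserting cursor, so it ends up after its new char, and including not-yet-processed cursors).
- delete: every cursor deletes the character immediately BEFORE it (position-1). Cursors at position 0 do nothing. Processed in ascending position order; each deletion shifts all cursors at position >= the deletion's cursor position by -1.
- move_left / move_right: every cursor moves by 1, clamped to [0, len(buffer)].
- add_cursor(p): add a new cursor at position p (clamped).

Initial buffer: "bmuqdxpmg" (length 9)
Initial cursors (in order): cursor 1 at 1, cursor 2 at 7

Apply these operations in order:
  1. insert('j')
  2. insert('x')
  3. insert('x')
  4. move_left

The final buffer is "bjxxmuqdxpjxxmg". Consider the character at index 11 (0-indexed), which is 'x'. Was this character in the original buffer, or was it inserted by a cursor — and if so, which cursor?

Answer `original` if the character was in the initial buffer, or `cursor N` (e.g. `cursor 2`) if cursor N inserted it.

Answer: cursor 2

Derivation:
After op 1 (insert('j')): buffer="bjmuqdxpjmg" (len 11), cursors c1@2 c2@9, authorship .1......2..
After op 2 (insert('x')): buffer="bjxmuqdxpjxmg" (len 13), cursors c1@3 c2@11, authorship .11......22..
After op 3 (insert('x')): buffer="bjxxmuqdxpjxxmg" (len 15), cursors c1@4 c2@13, authorship .111......222..
After op 4 (move_left): buffer="bjxxmuqdxpjxxmg" (len 15), cursors c1@3 c2@12, authorship .111......222..
Authorship (.=original, N=cursor N): . 1 1 1 . . . . . . 2 2 2 . .
Index 11: author = 2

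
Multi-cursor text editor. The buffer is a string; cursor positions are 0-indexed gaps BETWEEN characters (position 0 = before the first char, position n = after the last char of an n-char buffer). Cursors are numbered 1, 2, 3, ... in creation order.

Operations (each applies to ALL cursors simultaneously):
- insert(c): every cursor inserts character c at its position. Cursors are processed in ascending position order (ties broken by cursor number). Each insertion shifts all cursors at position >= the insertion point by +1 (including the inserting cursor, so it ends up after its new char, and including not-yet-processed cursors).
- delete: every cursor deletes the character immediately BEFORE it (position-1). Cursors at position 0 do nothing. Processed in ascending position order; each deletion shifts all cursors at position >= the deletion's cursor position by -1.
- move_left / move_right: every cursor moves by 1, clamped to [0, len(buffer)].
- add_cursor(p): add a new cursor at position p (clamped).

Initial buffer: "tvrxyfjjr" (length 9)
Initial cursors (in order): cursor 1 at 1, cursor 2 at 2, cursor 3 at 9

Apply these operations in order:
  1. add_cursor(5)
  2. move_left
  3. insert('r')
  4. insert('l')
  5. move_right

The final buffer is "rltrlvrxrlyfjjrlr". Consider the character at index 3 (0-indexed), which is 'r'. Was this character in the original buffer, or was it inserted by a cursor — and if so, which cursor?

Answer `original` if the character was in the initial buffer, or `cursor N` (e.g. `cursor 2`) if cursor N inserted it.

Answer: cursor 2

Derivation:
After op 1 (add_cursor(5)): buffer="tvrxyfjjr" (len 9), cursors c1@1 c2@2 c4@5 c3@9, authorship .........
After op 2 (move_left): buffer="tvrxyfjjr" (len 9), cursors c1@0 c2@1 c4@4 c3@8, authorship .........
After op 3 (insert('r')): buffer="rtrvrxryfjjrr" (len 13), cursors c1@1 c2@3 c4@7 c3@12, authorship 1.2...4....3.
After op 4 (insert('l')): buffer="rltrlvrxrlyfjjrlr" (len 17), cursors c1@2 c2@5 c4@10 c3@16, authorship 11.22...44....33.
After op 5 (move_right): buffer="rltrlvrxrlyfjjrlr" (len 17), cursors c1@3 c2@6 c4@11 c3@17, authorship 11.22...44....33.
Authorship (.=original, N=cursor N): 1 1 . 2 2 . . . 4 4 . . . . 3 3 .
Index 3: author = 2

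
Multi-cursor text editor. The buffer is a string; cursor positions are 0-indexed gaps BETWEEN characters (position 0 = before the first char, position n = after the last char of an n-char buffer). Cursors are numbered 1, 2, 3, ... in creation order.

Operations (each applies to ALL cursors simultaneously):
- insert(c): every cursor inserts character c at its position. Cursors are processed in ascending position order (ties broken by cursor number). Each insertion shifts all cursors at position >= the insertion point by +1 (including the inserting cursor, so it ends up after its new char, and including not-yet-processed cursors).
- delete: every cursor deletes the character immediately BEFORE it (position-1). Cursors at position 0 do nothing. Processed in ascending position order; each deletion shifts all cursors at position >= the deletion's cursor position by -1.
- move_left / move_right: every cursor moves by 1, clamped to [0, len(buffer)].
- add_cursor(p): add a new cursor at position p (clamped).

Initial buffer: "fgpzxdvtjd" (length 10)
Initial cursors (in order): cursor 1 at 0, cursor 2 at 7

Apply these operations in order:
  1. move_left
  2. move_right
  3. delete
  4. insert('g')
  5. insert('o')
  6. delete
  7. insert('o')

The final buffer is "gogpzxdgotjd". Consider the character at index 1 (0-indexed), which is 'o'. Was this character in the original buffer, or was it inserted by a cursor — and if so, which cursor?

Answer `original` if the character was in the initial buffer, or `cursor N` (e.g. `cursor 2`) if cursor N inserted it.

After op 1 (move_left): buffer="fgpzxdvtjd" (len 10), cursors c1@0 c2@6, authorship ..........
After op 2 (move_right): buffer="fgpzxdvtjd" (len 10), cursors c1@1 c2@7, authorship ..........
After op 3 (delete): buffer="gpzxdtjd" (len 8), cursors c1@0 c2@5, authorship ........
After op 4 (insert('g')): buffer="ggpzxdgtjd" (len 10), cursors c1@1 c2@7, authorship 1.....2...
After op 5 (insert('o')): buffer="gogpzxdgotjd" (len 12), cursors c1@2 c2@9, authorship 11.....22...
After op 6 (delete): buffer="ggpzxdgtjd" (len 10), cursors c1@1 c2@7, authorship 1.....2...
After op 7 (insert('o')): buffer="gogpzxdgotjd" (len 12), cursors c1@2 c2@9, authorship 11.....22...
Authorship (.=original, N=cursor N): 1 1 . . . . . 2 2 . . .
Index 1: author = 1

Answer: cursor 1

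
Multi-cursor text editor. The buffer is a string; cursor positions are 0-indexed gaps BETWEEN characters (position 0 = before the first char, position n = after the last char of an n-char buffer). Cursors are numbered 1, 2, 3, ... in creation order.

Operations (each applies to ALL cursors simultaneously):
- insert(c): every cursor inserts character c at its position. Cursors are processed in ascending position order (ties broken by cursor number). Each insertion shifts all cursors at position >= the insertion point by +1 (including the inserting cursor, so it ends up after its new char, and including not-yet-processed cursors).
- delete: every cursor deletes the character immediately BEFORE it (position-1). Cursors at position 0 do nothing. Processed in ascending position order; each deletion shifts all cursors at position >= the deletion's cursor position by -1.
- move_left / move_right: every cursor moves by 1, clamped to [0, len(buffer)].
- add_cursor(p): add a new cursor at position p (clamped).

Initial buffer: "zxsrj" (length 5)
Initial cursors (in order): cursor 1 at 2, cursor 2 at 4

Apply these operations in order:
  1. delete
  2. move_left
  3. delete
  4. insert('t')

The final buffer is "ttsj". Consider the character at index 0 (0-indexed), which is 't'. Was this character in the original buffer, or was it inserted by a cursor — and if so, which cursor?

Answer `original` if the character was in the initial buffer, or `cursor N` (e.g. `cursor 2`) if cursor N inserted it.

Answer: cursor 1

Derivation:
After op 1 (delete): buffer="zsj" (len 3), cursors c1@1 c2@2, authorship ...
After op 2 (move_left): buffer="zsj" (len 3), cursors c1@0 c2@1, authorship ...
After op 3 (delete): buffer="sj" (len 2), cursors c1@0 c2@0, authorship ..
After op 4 (insert('t')): buffer="ttsj" (len 4), cursors c1@2 c2@2, authorship 12..
Authorship (.=original, N=cursor N): 1 2 . .
Index 0: author = 1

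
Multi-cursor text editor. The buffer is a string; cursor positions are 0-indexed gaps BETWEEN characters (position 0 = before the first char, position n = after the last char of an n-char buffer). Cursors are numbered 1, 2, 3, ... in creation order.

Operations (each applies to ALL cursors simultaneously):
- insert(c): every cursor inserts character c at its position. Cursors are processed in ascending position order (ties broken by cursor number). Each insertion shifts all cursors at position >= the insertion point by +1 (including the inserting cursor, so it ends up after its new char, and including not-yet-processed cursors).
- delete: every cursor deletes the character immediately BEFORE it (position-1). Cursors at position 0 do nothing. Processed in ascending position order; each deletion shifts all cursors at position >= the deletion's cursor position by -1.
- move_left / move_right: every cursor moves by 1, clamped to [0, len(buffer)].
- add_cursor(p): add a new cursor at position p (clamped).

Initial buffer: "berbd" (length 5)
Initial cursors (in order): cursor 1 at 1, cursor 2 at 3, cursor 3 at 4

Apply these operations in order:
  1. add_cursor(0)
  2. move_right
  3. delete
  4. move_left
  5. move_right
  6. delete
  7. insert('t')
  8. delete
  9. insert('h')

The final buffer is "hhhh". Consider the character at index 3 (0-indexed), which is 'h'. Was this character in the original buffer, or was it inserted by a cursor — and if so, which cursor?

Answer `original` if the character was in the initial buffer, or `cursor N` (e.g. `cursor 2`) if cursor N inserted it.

Answer: cursor 4

Derivation:
After op 1 (add_cursor(0)): buffer="berbd" (len 5), cursors c4@0 c1@1 c2@3 c3@4, authorship .....
After op 2 (move_right): buffer="berbd" (len 5), cursors c4@1 c1@2 c2@4 c3@5, authorship .....
After op 3 (delete): buffer="r" (len 1), cursors c1@0 c4@0 c2@1 c3@1, authorship .
After op 4 (move_left): buffer="r" (len 1), cursors c1@0 c2@0 c3@0 c4@0, authorship .
After op 5 (move_right): buffer="r" (len 1), cursors c1@1 c2@1 c3@1 c4@1, authorship .
After op 6 (delete): buffer="" (len 0), cursors c1@0 c2@0 c3@0 c4@0, authorship 
After op 7 (insert('t')): buffer="tttt" (len 4), cursors c1@4 c2@4 c3@4 c4@4, authorship 1234
After op 8 (delete): buffer="" (len 0), cursors c1@0 c2@0 c3@0 c4@0, authorship 
After op 9 (insert('h')): buffer="hhhh" (len 4), cursors c1@4 c2@4 c3@4 c4@4, authorship 1234
Authorship (.=original, N=cursor N): 1 2 3 4
Index 3: author = 4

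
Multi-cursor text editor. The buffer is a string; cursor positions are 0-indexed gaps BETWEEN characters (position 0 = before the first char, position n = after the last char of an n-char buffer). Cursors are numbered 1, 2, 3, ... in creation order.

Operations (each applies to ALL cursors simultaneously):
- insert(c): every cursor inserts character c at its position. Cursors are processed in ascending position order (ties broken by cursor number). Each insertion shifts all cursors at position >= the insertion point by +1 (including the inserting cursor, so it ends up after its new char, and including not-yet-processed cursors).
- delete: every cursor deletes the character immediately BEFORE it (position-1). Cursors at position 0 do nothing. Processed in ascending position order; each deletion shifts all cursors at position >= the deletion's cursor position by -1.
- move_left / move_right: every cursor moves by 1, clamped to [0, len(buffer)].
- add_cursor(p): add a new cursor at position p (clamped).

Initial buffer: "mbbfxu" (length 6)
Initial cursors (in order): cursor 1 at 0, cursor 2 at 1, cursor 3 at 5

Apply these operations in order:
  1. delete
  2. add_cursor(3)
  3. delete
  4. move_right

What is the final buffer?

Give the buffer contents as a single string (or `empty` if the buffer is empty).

After op 1 (delete): buffer="bbfu" (len 4), cursors c1@0 c2@0 c3@3, authorship ....
After op 2 (add_cursor(3)): buffer="bbfu" (len 4), cursors c1@0 c2@0 c3@3 c4@3, authorship ....
After op 3 (delete): buffer="bu" (len 2), cursors c1@0 c2@0 c3@1 c4@1, authorship ..
After op 4 (move_right): buffer="bu" (len 2), cursors c1@1 c2@1 c3@2 c4@2, authorship ..

Answer: bu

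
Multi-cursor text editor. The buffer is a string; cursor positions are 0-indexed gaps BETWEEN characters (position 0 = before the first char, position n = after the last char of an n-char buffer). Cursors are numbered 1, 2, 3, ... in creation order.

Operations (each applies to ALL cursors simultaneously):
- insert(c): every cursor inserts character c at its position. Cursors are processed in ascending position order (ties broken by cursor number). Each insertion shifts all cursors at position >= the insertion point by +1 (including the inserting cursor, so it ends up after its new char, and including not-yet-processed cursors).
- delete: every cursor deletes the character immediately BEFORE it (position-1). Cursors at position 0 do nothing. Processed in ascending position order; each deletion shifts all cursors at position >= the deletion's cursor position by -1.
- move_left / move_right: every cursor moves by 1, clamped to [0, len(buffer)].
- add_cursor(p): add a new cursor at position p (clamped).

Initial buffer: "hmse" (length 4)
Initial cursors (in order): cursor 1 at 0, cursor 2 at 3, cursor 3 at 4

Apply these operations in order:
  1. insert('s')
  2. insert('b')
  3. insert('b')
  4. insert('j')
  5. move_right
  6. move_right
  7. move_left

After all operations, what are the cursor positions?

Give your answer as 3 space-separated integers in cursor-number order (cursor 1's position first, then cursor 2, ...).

After op 1 (insert('s')): buffer="shmsses" (len 7), cursors c1@1 c2@5 c3@7, authorship 1...2.3
After op 2 (insert('b')): buffer="sbhmssbesb" (len 10), cursors c1@2 c2@7 c3@10, authorship 11...22.33
After op 3 (insert('b')): buffer="sbbhmssbbesbb" (len 13), cursors c1@3 c2@9 c3@13, authorship 111...222.333
After op 4 (insert('j')): buffer="sbbjhmssbbjesbbj" (len 16), cursors c1@4 c2@11 c3@16, authorship 1111...2222.3333
After op 5 (move_right): buffer="sbbjhmssbbjesbbj" (len 16), cursors c1@5 c2@12 c3@16, authorship 1111...2222.3333
After op 6 (move_right): buffer="sbbjhmssbbjesbbj" (len 16), cursors c1@6 c2@13 c3@16, authorship 1111...2222.3333
After op 7 (move_left): buffer="sbbjhmssbbjesbbj" (len 16), cursors c1@5 c2@12 c3@15, authorship 1111...2222.3333

Answer: 5 12 15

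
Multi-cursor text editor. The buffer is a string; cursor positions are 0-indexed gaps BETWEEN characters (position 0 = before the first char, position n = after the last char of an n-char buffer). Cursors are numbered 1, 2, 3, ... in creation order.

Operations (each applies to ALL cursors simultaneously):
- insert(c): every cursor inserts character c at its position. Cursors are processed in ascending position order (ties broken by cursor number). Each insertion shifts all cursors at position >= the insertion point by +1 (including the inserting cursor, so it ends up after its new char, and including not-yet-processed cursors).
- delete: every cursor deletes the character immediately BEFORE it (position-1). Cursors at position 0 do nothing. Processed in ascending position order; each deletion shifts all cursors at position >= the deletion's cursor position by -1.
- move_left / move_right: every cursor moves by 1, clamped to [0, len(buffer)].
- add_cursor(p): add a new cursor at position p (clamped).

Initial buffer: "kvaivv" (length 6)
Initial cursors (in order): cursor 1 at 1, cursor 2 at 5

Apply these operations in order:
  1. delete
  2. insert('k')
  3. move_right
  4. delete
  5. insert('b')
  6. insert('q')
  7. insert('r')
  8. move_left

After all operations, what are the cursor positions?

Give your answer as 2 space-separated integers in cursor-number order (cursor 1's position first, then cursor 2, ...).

Answer: 3 9

Derivation:
After op 1 (delete): buffer="vaiv" (len 4), cursors c1@0 c2@3, authorship ....
After op 2 (insert('k')): buffer="kvaikv" (len 6), cursors c1@1 c2@5, authorship 1...2.
After op 3 (move_right): buffer="kvaikv" (len 6), cursors c1@2 c2@6, authorship 1...2.
After op 4 (delete): buffer="kaik" (len 4), cursors c1@1 c2@4, authorship 1..2
After op 5 (insert('b')): buffer="kbaikb" (len 6), cursors c1@2 c2@6, authorship 11..22
After op 6 (insert('q')): buffer="kbqaikbq" (len 8), cursors c1@3 c2@8, authorship 111..222
After op 7 (insert('r')): buffer="kbqraikbqr" (len 10), cursors c1@4 c2@10, authorship 1111..2222
After op 8 (move_left): buffer="kbqraikbqr" (len 10), cursors c1@3 c2@9, authorship 1111..2222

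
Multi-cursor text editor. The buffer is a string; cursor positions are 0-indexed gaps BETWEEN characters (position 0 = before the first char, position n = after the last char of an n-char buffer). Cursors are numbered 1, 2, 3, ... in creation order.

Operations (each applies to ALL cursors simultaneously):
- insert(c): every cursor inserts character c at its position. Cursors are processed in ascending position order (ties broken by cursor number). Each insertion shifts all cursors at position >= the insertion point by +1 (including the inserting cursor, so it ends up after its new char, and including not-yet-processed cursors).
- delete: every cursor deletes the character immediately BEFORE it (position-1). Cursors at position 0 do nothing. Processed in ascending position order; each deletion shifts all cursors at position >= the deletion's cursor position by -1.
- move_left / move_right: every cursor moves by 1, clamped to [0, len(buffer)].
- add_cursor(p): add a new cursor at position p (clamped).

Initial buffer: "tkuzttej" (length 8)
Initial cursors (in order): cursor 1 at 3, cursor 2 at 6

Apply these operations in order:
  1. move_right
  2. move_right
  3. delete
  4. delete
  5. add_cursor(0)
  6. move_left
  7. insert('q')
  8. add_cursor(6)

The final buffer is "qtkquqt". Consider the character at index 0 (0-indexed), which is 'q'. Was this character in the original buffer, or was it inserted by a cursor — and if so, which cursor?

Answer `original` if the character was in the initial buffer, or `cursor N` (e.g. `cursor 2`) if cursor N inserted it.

Answer: cursor 3

Derivation:
After op 1 (move_right): buffer="tkuzttej" (len 8), cursors c1@4 c2@7, authorship ........
After op 2 (move_right): buffer="tkuzttej" (len 8), cursors c1@5 c2@8, authorship ........
After op 3 (delete): buffer="tkuzte" (len 6), cursors c1@4 c2@6, authorship ......
After op 4 (delete): buffer="tkut" (len 4), cursors c1@3 c2@4, authorship ....
After op 5 (add_cursor(0)): buffer="tkut" (len 4), cursors c3@0 c1@3 c2@4, authorship ....
After op 6 (move_left): buffer="tkut" (len 4), cursors c3@0 c1@2 c2@3, authorship ....
After op 7 (insert('q')): buffer="qtkquqt" (len 7), cursors c3@1 c1@4 c2@6, authorship 3..1.2.
After op 8 (add_cursor(6)): buffer="qtkquqt" (len 7), cursors c3@1 c1@4 c2@6 c4@6, authorship 3..1.2.
Authorship (.=original, N=cursor N): 3 . . 1 . 2 .
Index 0: author = 3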